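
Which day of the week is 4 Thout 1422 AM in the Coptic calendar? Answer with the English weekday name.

In the Gregorian calendar this is 12 September 1705 (JDN 2344053).
JDN 2344053 mod 7 = 5, and JDN 0 was a Monday, so this is a Saturday.

Saturday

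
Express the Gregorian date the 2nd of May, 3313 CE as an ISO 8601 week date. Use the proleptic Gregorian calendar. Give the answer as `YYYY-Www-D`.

The weekday is Tuesday (ISO weekday 2).
That Tuesday belongs to ISO week 18 of ISO year 3313.

3313-W18-2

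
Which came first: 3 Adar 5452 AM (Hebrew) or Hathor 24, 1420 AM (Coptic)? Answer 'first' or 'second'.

first

First date → JDN 2339101; second date → JDN 2343403.
JDN 2339101 < JDN 2343403, so the first date is earlier.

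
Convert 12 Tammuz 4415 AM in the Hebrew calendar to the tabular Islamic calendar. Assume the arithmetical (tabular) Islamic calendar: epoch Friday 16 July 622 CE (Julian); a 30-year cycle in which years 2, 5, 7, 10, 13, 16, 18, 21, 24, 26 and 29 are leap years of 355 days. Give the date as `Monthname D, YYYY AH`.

Dhu al-Hijjah 11, 34 AH

Both dates share Julian Day Number 1960469; in the tabular Islamic calendar that is 11 Dhu al-Hijjah 34 AH.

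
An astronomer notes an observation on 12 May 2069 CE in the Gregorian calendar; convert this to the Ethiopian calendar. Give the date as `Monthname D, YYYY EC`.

Ginbot 4, 2061 EC

Both dates share Julian Day Number 2476879; in the Ethiopian calendar that is 4 Ginbot 2061 EC.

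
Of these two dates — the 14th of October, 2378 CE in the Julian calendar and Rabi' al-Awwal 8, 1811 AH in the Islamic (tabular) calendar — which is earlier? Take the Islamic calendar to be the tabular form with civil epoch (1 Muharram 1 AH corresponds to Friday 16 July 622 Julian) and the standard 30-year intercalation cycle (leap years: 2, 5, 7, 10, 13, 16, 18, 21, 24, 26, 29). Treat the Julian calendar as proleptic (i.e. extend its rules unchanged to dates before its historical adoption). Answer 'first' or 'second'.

First date → JDN 2589909; second date → JDN 2589910.
JDN 2589909 < JDN 2589910, so the first date is earlier.

first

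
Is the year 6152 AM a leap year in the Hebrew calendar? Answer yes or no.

no

Hebrew year 6152 is year 15 of its 19-year Metonic cycle; leap years are at positions 3, 6, 8, 11, 14, 17, 19, so it is a common year (12 months).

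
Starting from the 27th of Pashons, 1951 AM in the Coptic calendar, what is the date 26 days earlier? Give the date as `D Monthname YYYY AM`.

1 Pashons 1951 AM

The starting date is JDN 2537533; 2537533 − 26 = 2537507.
JDN 2537507 corresponds to 1 Pashons 1951 AM.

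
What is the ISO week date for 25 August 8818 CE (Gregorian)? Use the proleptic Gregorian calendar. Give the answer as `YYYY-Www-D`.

The weekday is Saturday (ISO weekday 6).
That Saturday belongs to ISO week 34 of ISO year 8818.

8818-W34-6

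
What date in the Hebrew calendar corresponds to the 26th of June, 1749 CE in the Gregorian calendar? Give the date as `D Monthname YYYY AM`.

10 Tammuz 5509 AM

Both dates share Julian Day Number 2360046; in the Hebrew calendar that is 10 Tammuz 5509 AM.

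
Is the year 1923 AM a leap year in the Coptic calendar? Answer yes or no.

yes

1923 mod 4 = 3; in the Coptic calendar a year is leap when year mod 4 = 3, so it is a leap year.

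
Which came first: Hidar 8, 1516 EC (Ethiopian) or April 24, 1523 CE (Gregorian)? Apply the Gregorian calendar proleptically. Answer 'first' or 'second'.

second

First date → JDN 2277642; second date → JDN 2277437.
JDN 2277437 < JDN 2277642, so the second date is earlier.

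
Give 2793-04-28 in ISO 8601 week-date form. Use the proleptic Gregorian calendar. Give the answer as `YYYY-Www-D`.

2793-W17-3

The weekday is Wednesday (ISO weekday 3).
That Wednesday belongs to ISO week 17 of ISO year 2793.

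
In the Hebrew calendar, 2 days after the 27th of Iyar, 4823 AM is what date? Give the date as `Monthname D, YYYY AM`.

JDN of the 27th of Iyar, 4823 AM = 2109437.
2109437 + 2 = 2109439.
JDN 2109439 in the Hebrew calendar is Iyar 29, 4823 AM.

Iyar 29, 4823 AM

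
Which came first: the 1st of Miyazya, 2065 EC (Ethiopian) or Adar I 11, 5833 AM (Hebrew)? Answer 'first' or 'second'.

Converting both to JDN: 2478307 vs 2478257; the smaller is the second.

second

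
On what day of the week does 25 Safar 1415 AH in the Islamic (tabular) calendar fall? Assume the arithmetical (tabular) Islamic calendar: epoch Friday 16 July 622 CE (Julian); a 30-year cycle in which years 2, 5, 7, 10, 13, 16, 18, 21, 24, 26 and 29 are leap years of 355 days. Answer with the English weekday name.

This is JDN 2449568 (3 August 1994 Gregorian).
Since JDN mod 7 = 2 (0 = Monday), the day is Wednesday.

Wednesday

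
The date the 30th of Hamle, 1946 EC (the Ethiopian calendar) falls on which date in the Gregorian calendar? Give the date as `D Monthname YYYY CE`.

6 August 1954 CE

Julian Day Number of the source date = 2434961.
Converting JDN 2434961 to the Gregorian calendar gives 6 August 1954 CE.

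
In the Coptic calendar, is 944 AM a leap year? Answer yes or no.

no

944 mod 4 = 0; in the Coptic calendar a year is leap when year mod 4 = 3, so it is a common year.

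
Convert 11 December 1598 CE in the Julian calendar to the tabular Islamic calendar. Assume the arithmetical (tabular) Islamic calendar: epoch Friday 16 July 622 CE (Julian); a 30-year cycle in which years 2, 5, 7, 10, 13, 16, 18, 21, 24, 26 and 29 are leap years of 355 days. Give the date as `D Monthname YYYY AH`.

22 Jumada al-Awwal 1007 AH

Both dates share Julian Day Number 2305072; in the tabular Islamic calendar that is 22 Jumada al-Awwal 1007 AH.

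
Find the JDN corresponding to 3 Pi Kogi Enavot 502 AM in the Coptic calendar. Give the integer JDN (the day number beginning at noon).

Equivalently 30 August 786 (proleptic Gregorian).
JDN 2400001 is 17 November 1858 CE (Gregorian), MJD 0; the target day is −391619 days from there, so JDN = 2008382.

2008382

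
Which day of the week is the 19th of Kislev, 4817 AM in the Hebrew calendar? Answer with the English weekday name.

Friday

This is JDN 2107095 (5 December 1056 Gregorian).
JDN 2107095 mod 7 = 4, and JDN 0 was a Monday, so this is a Friday.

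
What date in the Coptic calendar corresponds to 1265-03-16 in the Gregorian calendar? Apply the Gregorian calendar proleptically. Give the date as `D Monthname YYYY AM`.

13 Paremhat 981 AM

Julian Day Number of the source date = 2183167.
Converting JDN 2183167 to the Coptic calendar gives 13 Paremhat 981 AM.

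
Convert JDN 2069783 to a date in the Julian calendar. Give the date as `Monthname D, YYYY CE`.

JDN 2069783 is 9 October 954 in the proleptic Gregorian calendar.
In the Julian calendar that day is October 4, 954 CE.

October 4, 954 CE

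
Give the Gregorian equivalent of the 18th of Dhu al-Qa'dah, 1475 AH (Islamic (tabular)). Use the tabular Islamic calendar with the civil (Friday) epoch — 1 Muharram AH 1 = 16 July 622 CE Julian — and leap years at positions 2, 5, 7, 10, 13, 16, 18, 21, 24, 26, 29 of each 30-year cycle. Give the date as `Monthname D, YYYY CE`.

Julian Day Number of the source date = 2471088.
Converting JDN 2471088 to the Gregorian calendar gives 4 July 2053 CE.

July 4, 2053 CE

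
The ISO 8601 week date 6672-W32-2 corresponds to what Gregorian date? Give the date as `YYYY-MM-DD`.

6672-08-06

ISO week 1 of 6672 is the week containing the first Thursday of 6672.
Week 32, day 2 (Tuesday) lands on 6672-08-06.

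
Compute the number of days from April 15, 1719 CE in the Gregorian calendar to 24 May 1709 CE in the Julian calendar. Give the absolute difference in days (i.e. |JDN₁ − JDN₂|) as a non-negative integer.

JDN of the first date = 2349016.
JDN of the second date = 2345414.
|2345414 − 2349016| = 3602.

3602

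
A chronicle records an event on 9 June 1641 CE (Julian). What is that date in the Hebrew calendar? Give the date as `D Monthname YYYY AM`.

The source date corresponds to 19 June 1641 in the Gregorian calendar (JDN 2320593).
That day falls on 11 Tammuz 5401 AM in the Hebrew calendar.

11 Tammuz 5401 AM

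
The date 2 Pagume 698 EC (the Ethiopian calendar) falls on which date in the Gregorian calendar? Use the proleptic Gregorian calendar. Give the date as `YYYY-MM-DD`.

0706-08-29

Both dates share Julian Day Number 1979161; in the Gregorian calendar that is 29 August 706 CE.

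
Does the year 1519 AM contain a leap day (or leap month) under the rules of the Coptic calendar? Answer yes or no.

1519 mod 4 = 3; in the Coptic calendar a year is leap when year mod 4 = 3, so it is a leap year.

yes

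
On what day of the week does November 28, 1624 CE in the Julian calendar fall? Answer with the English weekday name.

Sunday

In the Gregorian calendar this is 8 December 1624 (JDN 2314556).
2314556 ≡ 6 (mod 7); counting from Monday = 0 gives Sunday.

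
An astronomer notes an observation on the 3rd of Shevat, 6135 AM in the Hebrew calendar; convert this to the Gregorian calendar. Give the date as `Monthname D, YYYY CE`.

Both dates share Julian Day Number 2588516; in the Gregorian calendar that is 6 January 2375 CE.

January 6, 2375 CE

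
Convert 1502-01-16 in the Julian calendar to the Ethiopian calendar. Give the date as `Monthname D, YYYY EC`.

Tir 21, 1494 EC

Julian Day Number of the source date = 2269679.
Converting JDN 2269679 to the Ethiopian calendar gives 21 Tir 1494 EC.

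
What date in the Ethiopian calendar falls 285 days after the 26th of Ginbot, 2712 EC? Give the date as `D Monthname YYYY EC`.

6 Megabit 2713 EC

Counting 285 days forward from JDN 2714679 reaches JDN 2714964, which is 6 Megabit 2713 EC.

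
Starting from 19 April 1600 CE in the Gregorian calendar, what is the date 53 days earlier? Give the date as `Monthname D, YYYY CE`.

February 26, 1600 CE

The starting date is JDN 2305557; 2305557 − 53 = 2305504.
JDN 2305504 corresponds to February 26, 1600 CE.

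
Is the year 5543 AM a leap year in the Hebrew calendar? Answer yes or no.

yes

Hebrew year 5543 is year 14 of its 19-year Metonic cycle; leap years are at positions 3, 6, 8, 11, 14, 17, 19, so it is a leap year (13 months).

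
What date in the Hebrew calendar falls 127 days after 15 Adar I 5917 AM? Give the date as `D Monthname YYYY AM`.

JDN of 15 Adar I 5917 AM = 2508943.
2508943 + 127 = 2509070.
JDN 2509070 in the Hebrew calendar is 24 Sivan 5917 AM.

24 Sivan 5917 AM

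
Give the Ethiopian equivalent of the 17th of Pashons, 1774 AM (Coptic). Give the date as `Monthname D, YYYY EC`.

Both dates share Julian Day Number 2472874; in the Ethiopian calendar that is 17 Ginbot 2050 EC.

Ginbot 17, 2050 EC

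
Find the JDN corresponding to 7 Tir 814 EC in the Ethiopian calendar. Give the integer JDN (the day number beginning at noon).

In the proleptic Gregorian calendar the same day is 6 January 822.
JDN 2451545 is 1 January 2000 CE (Gregorian); the target day is −430250 days from there, so JDN = 2021295.

2021295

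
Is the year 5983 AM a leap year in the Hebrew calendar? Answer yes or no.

yes

Hebrew year 5983 is year 17 of its 19-year Metonic cycle; leap years are at positions 3, 6, 8, 11, 14, 17, 19, so it is a leap year (13 months).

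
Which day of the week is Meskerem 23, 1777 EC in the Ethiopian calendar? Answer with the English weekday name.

Equivalently 1 October 1784 Gregorian, JDN 2372927.
JDN 2372927 mod 7 = 4, and JDN 0 was a Monday, so this is a Friday.

Friday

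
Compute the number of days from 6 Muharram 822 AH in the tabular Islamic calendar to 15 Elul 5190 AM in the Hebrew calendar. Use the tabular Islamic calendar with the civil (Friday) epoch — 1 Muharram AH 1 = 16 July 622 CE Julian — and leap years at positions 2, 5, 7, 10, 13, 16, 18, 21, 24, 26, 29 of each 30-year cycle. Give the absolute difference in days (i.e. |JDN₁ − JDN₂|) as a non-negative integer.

First date → JDN 2239380; second date → JDN 2243611.
The interval is |2239380 − 2243611| = 4231 days.

4231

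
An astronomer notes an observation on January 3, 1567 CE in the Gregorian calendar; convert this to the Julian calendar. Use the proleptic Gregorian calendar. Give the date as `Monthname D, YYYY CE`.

December 24, 1566 CE

For dates in this range the Gregorian date is 10 days ahead of the Julian.
3 January 1567 Gregorian − 10 days → 24 December 1566 Julian.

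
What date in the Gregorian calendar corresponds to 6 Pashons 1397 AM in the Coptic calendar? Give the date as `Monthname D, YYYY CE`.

May 11, 1681 CE

Both dates share Julian Day Number 2335164; in the Gregorian calendar that is 11 May 1681 CE.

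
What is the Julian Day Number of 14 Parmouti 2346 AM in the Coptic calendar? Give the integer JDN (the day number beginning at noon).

2681764

In the Gregorian calendar the same day is 27 April 2630.
JDN 2299161 is 15 October 1582 CE (Gregorian); the target day is +382603 days from there, so JDN = 2681764.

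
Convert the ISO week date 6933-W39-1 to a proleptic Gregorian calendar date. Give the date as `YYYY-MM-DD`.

6933-09-21

ISO week 1 of 6933 is the week containing the first Thursday of 6933.
Week 39, day 1 (Monday) lands on 6933-09-21.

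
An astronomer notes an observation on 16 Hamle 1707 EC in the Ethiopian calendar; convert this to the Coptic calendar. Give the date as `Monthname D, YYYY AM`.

Both dates share Julian Day Number 2347652; in the Coptic calendar that is 16 Epip 1431 AM.

Epip 16, 1431 AM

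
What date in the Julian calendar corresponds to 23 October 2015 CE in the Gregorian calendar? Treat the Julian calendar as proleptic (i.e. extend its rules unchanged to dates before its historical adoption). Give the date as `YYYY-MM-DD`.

2015-10-10

The Julian–Gregorian offset here is 13 days (Julian trailing).
23 October 2015 Gregorian − 13 days → 10 October 2015 Julian.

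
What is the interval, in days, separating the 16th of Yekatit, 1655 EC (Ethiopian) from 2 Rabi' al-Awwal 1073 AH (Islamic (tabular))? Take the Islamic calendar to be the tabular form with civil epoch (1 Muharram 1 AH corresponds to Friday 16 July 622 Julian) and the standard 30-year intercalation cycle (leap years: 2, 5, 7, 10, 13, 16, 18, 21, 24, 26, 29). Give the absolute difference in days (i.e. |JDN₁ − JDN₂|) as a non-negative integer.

JDN of the first date = 2328509.
JDN of the second date = 2328381.
|2328381 − 2328509| = 128.

128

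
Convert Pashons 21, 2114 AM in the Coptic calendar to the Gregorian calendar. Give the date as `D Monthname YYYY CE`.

1 June 2398 CE

Julian Day Number of the source date = 2597063.
Converting JDN 2597063 to the Gregorian calendar gives 1 June 2398 CE.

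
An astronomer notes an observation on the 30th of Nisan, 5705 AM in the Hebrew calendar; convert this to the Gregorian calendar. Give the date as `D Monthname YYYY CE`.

Julian Day Number of the source date = 2431559.
Converting JDN 2431559 to the Gregorian calendar gives 13 April 1945 CE.

13 April 1945 CE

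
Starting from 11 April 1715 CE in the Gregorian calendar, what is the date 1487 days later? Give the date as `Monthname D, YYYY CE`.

May 7, 1719 CE

JDN of 11 April 1715 CE = 2347551.
2347551 + 1487 = 2349038.
JDN 2349038 in the Gregorian calendar is May 7, 1719 CE.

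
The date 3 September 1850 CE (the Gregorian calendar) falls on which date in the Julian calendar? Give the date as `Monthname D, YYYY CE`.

August 22, 1850 CE

For dates in this range the Gregorian date is 12 days ahead of the Julian.
3 September 1850 Gregorian − 12 days → 22 August 1850 Julian.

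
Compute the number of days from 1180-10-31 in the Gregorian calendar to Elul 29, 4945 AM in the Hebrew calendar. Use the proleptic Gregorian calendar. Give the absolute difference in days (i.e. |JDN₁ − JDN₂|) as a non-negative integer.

First date → JDN 2152350; second date → JDN 2154119.
The interval is |2152350 − 2154119| = 1769 days.

1769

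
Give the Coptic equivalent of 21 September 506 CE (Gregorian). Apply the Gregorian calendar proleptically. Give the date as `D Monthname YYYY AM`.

Both dates share Julian Day Number 1906136; in the Coptic calendar that is 22 Thout 223 AM.

22 Thout 223 AM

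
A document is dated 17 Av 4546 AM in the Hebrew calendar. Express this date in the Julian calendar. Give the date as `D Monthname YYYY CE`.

The source date corresponds to 21 July 786 in the proleptic Gregorian calendar (JDN 2008342).
That day falls on 17 July 786 CE in the Julian calendar.

17 July 786 CE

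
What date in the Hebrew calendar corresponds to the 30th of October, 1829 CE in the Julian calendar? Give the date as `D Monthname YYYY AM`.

Both dates share Julian Day Number 2389403; in the Hebrew calendar that is 15 Cheshvan 5590 AM.

15 Cheshvan 5590 AM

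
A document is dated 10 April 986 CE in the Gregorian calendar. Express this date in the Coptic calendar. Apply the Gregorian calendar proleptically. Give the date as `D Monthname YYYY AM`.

10 Parmouti 702 AM

Julian Day Number of the source date = 2081289.
Converting JDN 2081289 to the Coptic calendar gives 10 Parmouti 702 AM.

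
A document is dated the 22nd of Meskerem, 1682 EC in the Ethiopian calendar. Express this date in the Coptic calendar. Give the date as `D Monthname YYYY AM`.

22 Thout 1406 AM

Julian Day Number of the source date = 2338227.
Converting JDN 2338227 to the Coptic calendar gives 22 Thout 1406 AM.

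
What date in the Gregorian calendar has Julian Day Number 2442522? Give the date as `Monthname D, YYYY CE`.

April 19, 1975 CE

JDN 2451545 is 1 Jan 2000; 2442522 is −9023 days from there.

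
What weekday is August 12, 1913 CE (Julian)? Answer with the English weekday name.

Monday

Equivalently 25 August 1913 Gregorian, JDN 2420005.
Since JDN mod 7 = 0 (0 = Monday), the day is Monday.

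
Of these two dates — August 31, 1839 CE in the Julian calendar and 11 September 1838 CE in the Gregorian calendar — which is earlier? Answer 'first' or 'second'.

second

First date → JDN 2392995; second date → JDN 2392629.
JDN 2392629 < JDN 2392995, so the second date is earlier.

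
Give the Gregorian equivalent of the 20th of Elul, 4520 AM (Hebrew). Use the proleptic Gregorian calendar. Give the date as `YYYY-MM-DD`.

0760-09-09

Julian Day Number of the source date = 1998896.
Converting JDN 1998896 to the Gregorian calendar gives 9 September 760 CE.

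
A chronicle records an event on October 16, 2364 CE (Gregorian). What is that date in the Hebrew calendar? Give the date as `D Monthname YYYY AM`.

Julian Day Number of the source date = 2584782.
Converting JDN 2584782 to the Hebrew calendar gives 19 Tishrei 6125 AM.

19 Tishrei 6125 AM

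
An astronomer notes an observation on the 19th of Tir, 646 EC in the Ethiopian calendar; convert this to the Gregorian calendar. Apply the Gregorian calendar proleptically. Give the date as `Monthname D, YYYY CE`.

January 17, 654 CE

Both dates share Julian Day Number 1959945; in the Gregorian calendar that is 17 January 654 CE.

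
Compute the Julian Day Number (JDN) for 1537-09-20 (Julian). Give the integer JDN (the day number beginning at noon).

In the proleptic Gregorian calendar the same day is 30 September 1537.
JDN 2451545 is 1 January 2000 CE (Gregorian); the target day is −168835 days from there, so JDN = 2282710.

2282710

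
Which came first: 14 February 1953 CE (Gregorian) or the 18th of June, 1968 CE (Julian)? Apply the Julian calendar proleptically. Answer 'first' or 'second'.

First date → JDN 2434423; second date → JDN 2440039.
JDN 2434423 < JDN 2440039, so the first date is earlier.

first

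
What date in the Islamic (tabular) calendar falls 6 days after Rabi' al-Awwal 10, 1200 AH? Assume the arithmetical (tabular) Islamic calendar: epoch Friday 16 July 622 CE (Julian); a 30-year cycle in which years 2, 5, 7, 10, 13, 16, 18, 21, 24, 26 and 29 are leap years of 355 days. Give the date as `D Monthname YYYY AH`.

16 Rabi' al-Awwal 1200 AH

The starting date is JDN 2373394; 2373394 + 6 = 2373400.
JDN 2373400 corresponds to 16 Rabi' al-Awwal 1200 AH.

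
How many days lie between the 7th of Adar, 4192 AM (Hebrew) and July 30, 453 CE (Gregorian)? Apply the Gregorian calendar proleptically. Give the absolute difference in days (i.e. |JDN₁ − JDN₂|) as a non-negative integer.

7825

JDN of the first date = 1878901.
JDN of the second date = 1886726.
|1886726 − 1878901| = 7825.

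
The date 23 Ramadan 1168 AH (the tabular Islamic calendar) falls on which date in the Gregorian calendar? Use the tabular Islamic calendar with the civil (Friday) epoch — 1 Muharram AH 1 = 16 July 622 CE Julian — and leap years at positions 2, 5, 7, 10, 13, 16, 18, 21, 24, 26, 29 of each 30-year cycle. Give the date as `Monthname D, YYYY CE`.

July 3, 1755 CE

Both dates share Julian Day Number 2362244; in the Gregorian calendar that is 3 July 1755 CE.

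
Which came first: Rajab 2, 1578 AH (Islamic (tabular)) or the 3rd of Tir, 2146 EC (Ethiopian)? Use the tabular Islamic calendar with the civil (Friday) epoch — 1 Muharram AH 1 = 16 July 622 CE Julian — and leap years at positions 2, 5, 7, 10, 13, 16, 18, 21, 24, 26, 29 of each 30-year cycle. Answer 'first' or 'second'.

The two dates have Julian Day Numbers 2507454 and 2507804 respectively.
Since 2507454 < 2507804, the first date comes first.

first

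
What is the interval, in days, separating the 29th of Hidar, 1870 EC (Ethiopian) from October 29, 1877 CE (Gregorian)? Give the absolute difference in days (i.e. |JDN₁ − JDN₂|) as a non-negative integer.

39

JDN of the first date = 2406961.
JDN of the second date = 2406922.
|2406922 − 2406961| = 39.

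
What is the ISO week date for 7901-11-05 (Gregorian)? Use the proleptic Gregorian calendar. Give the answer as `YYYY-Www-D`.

7901-W45-2

The weekday is Tuesday (ISO weekday 2).
That Tuesday belongs to ISO week 45 of ISO year 7901.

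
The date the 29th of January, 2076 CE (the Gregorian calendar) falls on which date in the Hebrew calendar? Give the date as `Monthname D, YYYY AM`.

Both dates share Julian Day Number 2479332; in the Hebrew calendar that is 24 Shevat 5836 AM.

Shevat 24, 5836 AM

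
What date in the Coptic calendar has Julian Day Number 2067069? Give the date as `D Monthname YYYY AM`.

The proleptic Gregorian equivalent of JDN 2067069 is 5 May 947.
In the Coptic calendar that day is 5 Pashons 663 AM.

5 Pashons 663 AM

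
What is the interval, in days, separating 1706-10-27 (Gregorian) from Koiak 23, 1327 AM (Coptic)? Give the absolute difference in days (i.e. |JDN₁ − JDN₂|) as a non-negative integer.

35000

First date → JDN 2344463; second date → JDN 2309463.
The interval is |2344463 − 2309463| = 35000 days.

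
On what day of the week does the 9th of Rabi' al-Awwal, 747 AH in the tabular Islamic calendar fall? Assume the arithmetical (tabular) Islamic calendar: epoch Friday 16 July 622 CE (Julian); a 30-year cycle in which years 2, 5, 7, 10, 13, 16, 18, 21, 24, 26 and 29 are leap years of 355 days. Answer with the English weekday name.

Friday

This is JDN 2212865 (8 July 1346 Gregorian).
JDN 2212865 mod 7 = 4, and JDN 0 was a Monday, so this is a Friday.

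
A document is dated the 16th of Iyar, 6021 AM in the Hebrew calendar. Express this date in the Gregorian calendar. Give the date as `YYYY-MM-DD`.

Julian Day Number of the source date = 2547010.
Converting JDN 2547010 to the Gregorian calendar gives 17 May 2261 CE.

2261-05-17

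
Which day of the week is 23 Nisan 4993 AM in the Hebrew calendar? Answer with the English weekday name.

Monday

In the proleptic Gregorian calendar this is 11 April 1233 (JDN 2171505).
JDN 2171505 mod 7 = 0, and JDN 0 was a Monday, so this is a Monday.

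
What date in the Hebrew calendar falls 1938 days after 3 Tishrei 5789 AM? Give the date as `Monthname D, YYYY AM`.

Tevet 22, 5794 AM

JDN of 3 Tishrei 5789 AM = 2462038.
2462038 + 1938 = 2463976.
JDN 2463976 in the Hebrew calendar is Tevet 22, 5794 AM.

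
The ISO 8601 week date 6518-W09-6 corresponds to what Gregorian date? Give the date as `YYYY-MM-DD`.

6518-03-05

ISO week 1 of 6518 is the week containing the first Thursday of 6518.
Week 9, day 6 (Saturday) lands on 6518-03-05.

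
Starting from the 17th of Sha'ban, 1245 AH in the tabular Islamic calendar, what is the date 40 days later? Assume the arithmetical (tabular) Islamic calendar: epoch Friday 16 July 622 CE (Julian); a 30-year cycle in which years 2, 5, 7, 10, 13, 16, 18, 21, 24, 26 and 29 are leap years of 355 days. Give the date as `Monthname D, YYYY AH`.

Ramadan 28, 1245 AH

The starting date is JDN 2389495; 2389495 + 40 = 2389535.
JDN 2389535 corresponds to Ramadan 28, 1245 AH.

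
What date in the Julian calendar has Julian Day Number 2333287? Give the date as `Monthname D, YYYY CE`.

JDN 2333287 is 21 March 1676 in the Gregorian calendar.
In the Julian calendar that day is March 11, 1676 CE.

March 11, 1676 CE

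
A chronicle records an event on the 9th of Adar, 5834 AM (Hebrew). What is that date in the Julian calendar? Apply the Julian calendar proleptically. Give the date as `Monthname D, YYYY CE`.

February 23, 2074 CE

Both dates share Julian Day Number 2478640; in the Julian calendar that is 23 February 2074 CE.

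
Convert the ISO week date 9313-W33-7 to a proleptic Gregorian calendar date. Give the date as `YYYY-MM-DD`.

ISO week 1 of 9313 is the week containing the first Thursday of 9313.
Week 33, day 7 (Sunday) lands on 9313-08-20.

9313-08-20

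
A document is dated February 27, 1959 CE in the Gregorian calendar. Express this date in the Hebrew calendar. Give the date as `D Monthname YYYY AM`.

Julian Day Number of the source date = 2436627.
Converting JDN 2436627 to the Hebrew calendar gives 19 Adar I 5719 AM.

19 Adar I 5719 AM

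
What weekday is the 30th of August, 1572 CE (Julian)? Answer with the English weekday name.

Saturday

This is JDN 2295473 (9 September 1572 Gregorian).
JDN 2295473 mod 7 = 5, and JDN 0 was a Monday, so this is a Saturday.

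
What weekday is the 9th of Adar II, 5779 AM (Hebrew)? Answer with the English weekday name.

In the Gregorian calendar this is 16 March 2019 (JDN 2458559).
Since JDN mod 7 = 5 (0 = Monday), the day is Saturday.

Saturday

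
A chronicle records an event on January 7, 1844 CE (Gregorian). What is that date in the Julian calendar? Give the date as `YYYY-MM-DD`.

The Julian–Gregorian offset here is 12 days (Julian trailing).
7 January 1844 Gregorian − 12 days → 26 December 1843 Julian.

1843-12-26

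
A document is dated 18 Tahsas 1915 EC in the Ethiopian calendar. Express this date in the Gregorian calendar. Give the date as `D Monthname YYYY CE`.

27 December 1922 CE

Both dates share Julian Day Number 2423416; in the Gregorian calendar that is 27 December 1922 CE.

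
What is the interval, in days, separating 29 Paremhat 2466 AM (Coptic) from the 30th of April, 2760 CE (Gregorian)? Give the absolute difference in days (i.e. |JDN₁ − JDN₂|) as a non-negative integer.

3670

JDN of the first date = 2725579.
JDN of the second date = 2729249.
|2729249 − 2725579| = 3670.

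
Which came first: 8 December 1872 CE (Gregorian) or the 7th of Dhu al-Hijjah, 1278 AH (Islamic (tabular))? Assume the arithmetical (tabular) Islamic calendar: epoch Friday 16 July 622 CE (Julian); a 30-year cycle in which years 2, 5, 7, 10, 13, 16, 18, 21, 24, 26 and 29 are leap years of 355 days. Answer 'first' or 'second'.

First date → JDN 2405136; second date → JDN 2401297.
JDN 2401297 < JDN 2405136, so the second date is earlier.

second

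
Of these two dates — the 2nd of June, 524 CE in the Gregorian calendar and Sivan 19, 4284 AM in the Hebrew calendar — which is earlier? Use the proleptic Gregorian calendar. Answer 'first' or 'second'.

The two dates have Julian Day Numbers 1912600 and 1912606 respectively.
Since 1912600 < 1912606, the first date comes first.

first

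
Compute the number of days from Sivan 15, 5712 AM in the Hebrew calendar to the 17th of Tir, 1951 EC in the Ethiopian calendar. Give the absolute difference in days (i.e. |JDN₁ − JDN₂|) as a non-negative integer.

2422

First date → JDN 2434172; second date → JDN 2436594.
The interval is |2434172 − 2436594| = 2422 days.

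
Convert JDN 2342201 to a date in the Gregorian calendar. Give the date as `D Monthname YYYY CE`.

17 August 1700 CE

Counting from JDN 2299161 = 15 Oct 1582 gives an offset of 43040 days.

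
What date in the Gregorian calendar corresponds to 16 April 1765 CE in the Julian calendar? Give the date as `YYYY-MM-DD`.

For dates in this range the Gregorian date is 11 days ahead of the Julian.
16 April 1765 Julian + 11 days → 27 April 1765 Gregorian.

1765-04-27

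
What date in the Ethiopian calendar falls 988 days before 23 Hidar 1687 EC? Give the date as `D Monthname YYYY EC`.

10 Megabit 1684 EC

The starting date is JDN 2340114; 2340114 − 988 = 2339126.
JDN 2339126 corresponds to 10 Megabit 1684 EC.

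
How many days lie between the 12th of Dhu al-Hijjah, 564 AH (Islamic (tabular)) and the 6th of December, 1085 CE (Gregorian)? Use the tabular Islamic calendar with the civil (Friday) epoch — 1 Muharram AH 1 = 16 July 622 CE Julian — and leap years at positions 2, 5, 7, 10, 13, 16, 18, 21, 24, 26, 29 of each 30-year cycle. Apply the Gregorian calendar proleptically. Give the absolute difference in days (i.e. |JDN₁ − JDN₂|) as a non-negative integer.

First date → JDN 2148284; second date → JDN 2117688.
The interval is |2148284 − 2117688| = 30596 days.

30596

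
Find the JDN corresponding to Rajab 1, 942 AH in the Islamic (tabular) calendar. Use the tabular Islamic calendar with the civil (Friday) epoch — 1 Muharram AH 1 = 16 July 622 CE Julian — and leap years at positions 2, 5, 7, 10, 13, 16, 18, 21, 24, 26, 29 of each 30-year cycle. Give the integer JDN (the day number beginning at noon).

2282076

Equivalently 5 January 1536 (proleptic Gregorian).
JDN 2400001 is 17 November 1858 CE (Gregorian), MJD 0; the target day is −117925 days from there, so JDN = 2282076.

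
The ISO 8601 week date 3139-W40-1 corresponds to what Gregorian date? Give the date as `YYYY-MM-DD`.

ISO week 1 of 3139 is the week containing the first Thursday of 3139.
Week 40, day 1 (Monday) lands on 3139-10-02.

3139-10-02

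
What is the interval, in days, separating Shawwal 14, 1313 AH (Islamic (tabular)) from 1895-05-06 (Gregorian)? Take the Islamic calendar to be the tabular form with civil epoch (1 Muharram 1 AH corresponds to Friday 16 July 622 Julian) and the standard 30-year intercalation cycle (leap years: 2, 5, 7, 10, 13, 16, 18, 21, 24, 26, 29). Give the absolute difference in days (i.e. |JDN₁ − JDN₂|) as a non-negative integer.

First date → JDN 2413648; second date → JDN 2413320.
The interval is |2413648 − 2413320| = 328 days.

328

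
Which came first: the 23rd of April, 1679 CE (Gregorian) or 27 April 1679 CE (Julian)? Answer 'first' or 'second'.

The two dates have Julian Day Numbers 2334415 and 2334429 respectively.
Since 2334415 < 2334429, the first date comes first.

first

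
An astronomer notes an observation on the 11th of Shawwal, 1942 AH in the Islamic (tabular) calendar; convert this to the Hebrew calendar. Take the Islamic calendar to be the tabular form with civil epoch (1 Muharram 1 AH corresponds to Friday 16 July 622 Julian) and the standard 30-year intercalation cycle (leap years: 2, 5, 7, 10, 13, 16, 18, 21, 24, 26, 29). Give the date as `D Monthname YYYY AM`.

The source date corresponds to 4 July 2506 in the Gregorian calendar (JDN 2636542).
That day falls on 11 Tammuz 6266 AM in the Hebrew calendar.

11 Tammuz 6266 AM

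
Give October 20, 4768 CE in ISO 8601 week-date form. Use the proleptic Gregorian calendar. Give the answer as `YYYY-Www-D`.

The weekday is Sunday (ISO weekday 7).
That Sunday belongs to ISO week 42 of ISO year 4768.

4768-W42-7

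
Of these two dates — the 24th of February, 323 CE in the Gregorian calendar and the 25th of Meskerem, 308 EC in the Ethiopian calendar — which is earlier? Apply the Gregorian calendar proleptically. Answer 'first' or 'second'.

The two dates have Julian Day Numbers 1839087 and 1836377 respectively.
Since 1836377 < 1839087, the second date comes first.

second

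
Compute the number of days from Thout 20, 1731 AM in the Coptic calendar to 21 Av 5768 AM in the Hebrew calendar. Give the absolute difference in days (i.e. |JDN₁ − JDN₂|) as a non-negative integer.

2230

First date → JDN 2456931; second date → JDN 2454701.
The interval is |2456931 − 2454701| = 2230 days.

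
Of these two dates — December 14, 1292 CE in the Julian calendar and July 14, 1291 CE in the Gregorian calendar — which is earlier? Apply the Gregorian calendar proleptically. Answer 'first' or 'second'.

The two dates have Julian Day Numbers 2193309 and 2192783 respectively.
Since 2192783 < 2193309, the second date comes first.

second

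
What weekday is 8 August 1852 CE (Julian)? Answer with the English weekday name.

This is JDN 2397721 (20 August 1852 Gregorian).
Since JDN mod 7 = 4 (0 = Monday), the day is Friday.

Friday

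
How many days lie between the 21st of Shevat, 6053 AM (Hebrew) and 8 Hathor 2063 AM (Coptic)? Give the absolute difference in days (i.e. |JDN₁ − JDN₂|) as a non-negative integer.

19652

JDN of the first date = 2558590.
JDN of the second date = 2578242.
|2578242 − 2558590| = 19652.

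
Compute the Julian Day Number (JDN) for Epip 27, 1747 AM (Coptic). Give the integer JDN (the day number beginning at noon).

Equivalently 3 August 2031 (Gregorian).
JDN 2400001 is 17 November 1858 CE (Gregorian), MJD 0; the target day is +63081 days from there, so JDN = 2463082.

2463082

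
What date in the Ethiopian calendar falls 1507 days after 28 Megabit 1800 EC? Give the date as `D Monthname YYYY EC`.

14 Ginbot 1804 EC

Counting 1507 days forward from JDN 2381513 reaches JDN 2383020, which is 14 Ginbot 1804 EC.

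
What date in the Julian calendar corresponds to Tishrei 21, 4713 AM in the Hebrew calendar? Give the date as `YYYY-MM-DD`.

The source date corresponds to 18 October 952 in the proleptic Gregorian calendar (JDN 2069062).
That day falls on 13 October 952 CE in the Julian calendar.

0952-10-13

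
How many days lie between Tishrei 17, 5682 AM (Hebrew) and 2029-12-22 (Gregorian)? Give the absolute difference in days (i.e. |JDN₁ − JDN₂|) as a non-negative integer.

JDN of the first date = 2422982.
JDN of the second date = 2462493.
|2462493 − 2422982| = 39511.

39511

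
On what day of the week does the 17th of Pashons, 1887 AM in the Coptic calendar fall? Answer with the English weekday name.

Equivalently 26 May 2171 Gregorian, JDN 2514147.
2514147 ≡ 6 (mod 7); counting from Monday = 0 gives Sunday.

Sunday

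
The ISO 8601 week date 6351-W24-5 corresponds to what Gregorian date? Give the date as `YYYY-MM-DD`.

6351-06-15

ISO week 1 of 6351 is the week containing the first Thursday of 6351.
Week 24, day 5 (Friday) lands on 6351-06-15.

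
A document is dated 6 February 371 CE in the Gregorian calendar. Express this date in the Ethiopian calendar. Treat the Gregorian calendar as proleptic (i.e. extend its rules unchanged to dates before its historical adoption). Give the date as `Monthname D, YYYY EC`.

Both dates share Julian Day Number 1856601; in the Ethiopian calendar that is 11 Yekatit 363 EC.

Yekatit 11, 363 EC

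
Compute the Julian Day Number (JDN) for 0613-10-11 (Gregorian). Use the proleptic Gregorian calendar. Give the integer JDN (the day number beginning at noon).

1945237

JDN 2299161 is 15 October 1582 CE (Gregorian); the target day is −353924 days from there, so JDN = 1945237.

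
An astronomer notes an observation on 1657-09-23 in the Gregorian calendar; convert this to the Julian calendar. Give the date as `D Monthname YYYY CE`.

The Julian–Gregorian offset here is 10 days (Julian trailing).
23 September 1657 Gregorian − 10 days → 13 September 1657 Julian.

13 September 1657 CE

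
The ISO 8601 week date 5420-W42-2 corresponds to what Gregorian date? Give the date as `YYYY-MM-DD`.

ISO week 1 of 5420 is the week containing the first Thursday of 5420.
Week 42, day 2 (Tuesday) lands on 5420-10-17.

5420-10-17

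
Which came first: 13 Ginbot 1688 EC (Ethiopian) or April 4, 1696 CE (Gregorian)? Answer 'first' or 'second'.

second

The two dates have Julian Day Numbers 2340650 and 2340606 respectively.
Since 2340606 < 2340650, the second date comes first.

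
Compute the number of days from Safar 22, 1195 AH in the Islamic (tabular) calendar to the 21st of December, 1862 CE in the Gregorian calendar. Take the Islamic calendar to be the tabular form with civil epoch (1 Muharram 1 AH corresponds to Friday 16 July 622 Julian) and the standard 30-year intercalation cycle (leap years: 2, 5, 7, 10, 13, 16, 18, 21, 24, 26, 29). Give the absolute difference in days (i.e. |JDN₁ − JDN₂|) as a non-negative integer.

29891

JDN of the first date = 2371605.
JDN of the second date = 2401496.
|2401496 − 2371605| = 29891.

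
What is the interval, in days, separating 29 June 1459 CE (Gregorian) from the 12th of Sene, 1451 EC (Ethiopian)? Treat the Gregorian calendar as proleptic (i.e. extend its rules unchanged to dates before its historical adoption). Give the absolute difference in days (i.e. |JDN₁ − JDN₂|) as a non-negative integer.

JDN of the first date = 2254128.
JDN of the second date = 2254114.
|2254114 − 2254128| = 14.

14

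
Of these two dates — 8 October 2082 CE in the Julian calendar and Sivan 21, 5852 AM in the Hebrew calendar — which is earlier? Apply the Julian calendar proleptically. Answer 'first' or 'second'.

first

Converting both to JDN: 2481789 vs 2485325; the smaller is the first.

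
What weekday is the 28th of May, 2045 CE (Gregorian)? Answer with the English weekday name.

Sunday

Since JDN mod 7 = 6 (0 = Monday), the day is Sunday.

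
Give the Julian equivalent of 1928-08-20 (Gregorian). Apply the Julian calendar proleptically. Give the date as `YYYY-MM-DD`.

The Julian–Gregorian offset here is 13 days (Julian trailing).
20 August 1928 Gregorian − 13 days → 7 August 1928 Julian.

1928-08-07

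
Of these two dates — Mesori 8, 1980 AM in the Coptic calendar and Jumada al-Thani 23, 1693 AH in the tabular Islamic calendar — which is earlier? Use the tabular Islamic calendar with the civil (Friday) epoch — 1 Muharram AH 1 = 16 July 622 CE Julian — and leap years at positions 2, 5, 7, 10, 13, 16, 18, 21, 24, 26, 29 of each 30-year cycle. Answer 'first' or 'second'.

Converting both to JDN: 2548197 vs 2548198; the smaller is the first.

first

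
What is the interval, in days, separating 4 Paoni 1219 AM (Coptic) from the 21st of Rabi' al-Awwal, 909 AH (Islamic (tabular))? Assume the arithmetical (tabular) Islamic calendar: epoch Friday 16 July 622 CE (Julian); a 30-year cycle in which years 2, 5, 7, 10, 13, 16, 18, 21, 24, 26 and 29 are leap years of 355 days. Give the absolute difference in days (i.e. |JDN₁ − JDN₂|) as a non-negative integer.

107

JDN of the first date = 2270177.
JDN of the second date = 2270284.
|2270284 − 2270177| = 107.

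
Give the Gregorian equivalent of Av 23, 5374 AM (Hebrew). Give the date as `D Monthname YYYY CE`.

29 July 1614 CE

Julian Day Number of the source date = 2310771.
Converting JDN 2310771 to the Gregorian calendar gives 29 July 1614 CE.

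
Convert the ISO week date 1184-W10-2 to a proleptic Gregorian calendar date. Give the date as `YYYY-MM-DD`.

ISO week 1 of 1184 is the week containing the first Thursday of 1184.
Week 10, day 2 (Tuesday) lands on 1184-03-06.

1184-03-06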